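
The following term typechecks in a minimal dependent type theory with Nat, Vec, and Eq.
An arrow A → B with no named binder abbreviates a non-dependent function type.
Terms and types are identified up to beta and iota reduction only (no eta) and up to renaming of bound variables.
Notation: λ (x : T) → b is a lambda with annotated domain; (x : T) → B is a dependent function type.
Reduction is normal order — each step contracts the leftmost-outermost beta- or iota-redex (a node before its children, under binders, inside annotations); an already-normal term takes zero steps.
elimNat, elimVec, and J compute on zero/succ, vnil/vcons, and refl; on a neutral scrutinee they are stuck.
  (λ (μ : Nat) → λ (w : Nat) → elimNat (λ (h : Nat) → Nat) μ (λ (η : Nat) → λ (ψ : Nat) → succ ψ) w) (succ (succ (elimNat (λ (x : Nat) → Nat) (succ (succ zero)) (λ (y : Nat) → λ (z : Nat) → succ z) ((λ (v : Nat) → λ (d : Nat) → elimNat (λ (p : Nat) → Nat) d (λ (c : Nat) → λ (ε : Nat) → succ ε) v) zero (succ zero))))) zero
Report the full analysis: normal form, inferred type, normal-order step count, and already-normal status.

resulting normal form:
  succ (succ (succ (succ (succ zero))))
inferred type:
  Nat
steps to reach normal form (normal order): 10
term was already normal: no
first contracted redex: a beta-redex


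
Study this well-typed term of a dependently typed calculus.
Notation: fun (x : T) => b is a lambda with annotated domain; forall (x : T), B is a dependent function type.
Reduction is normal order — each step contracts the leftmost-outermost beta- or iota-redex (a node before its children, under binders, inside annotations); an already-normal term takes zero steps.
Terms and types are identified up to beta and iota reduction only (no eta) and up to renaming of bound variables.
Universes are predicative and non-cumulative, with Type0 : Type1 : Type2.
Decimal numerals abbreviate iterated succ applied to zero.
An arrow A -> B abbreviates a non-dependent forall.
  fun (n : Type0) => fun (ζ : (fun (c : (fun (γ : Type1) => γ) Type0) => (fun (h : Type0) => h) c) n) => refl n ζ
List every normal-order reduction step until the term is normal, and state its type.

reduction (normal order):
  fun (n : Type0) => fun (ζ : (fun (c : (fun (γ : Type1) => γ) Type0) => (fun (h : Type0) => h) c) n) => refl n ζ
  ~> fun (n : Type0) => fun (ζ : (fun (c : Type0) => c) n) => refl n ζ
  ~> fun (n : Type0) => fun (ζ : n) => refl n ζ
inferred type:
  forall (n : Type0), forall (ζ : n), Eq n ζ ζ


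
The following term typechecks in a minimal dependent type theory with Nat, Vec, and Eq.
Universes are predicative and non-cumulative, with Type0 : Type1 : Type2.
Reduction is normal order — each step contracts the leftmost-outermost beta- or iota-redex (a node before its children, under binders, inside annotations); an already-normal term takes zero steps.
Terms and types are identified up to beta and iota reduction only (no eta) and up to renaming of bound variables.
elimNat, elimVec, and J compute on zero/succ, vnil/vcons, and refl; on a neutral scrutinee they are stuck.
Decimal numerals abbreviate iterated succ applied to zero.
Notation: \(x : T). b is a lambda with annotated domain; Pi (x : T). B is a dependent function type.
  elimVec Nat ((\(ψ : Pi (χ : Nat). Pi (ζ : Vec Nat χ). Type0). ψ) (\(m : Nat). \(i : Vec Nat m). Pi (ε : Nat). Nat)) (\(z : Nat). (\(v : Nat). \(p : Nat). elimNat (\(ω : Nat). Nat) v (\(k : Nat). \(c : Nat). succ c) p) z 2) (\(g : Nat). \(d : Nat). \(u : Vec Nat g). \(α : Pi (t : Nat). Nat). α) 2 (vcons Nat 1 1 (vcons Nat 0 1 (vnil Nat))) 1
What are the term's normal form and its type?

normal form:
  3
type:
  Nat
observation: the first redex contracted is an elimVec iota-redex; the normal form is reached in 21 normal-order steps.


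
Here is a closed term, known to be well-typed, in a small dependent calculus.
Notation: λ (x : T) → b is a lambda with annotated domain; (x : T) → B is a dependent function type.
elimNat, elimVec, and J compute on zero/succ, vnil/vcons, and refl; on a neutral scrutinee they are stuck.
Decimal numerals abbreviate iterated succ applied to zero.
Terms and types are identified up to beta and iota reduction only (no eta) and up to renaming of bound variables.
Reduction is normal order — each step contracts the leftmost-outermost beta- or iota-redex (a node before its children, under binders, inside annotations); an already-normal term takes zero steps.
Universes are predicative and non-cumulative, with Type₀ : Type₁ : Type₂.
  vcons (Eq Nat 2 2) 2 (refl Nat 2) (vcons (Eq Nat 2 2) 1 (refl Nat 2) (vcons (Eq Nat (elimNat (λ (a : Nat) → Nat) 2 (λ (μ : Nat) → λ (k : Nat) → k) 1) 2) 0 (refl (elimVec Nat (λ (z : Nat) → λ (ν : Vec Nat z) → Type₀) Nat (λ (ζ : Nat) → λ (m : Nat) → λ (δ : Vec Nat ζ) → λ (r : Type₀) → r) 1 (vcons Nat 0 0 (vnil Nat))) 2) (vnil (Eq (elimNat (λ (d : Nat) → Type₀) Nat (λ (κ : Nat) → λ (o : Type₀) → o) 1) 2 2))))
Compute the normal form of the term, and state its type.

reduced normal form:
  vcons (Eq Nat 2 2) 2 (refl Nat 2) (vcons (Eq Nat 2 2) 1 (refl Nat 2) (vcons (Eq Nat 2 2) 0 (refl Nat 2) (vnil (Eq Nat 2 2))))
type:
  Vec (Eq Nat 2 2) 3
observation: normalization takes exactly 14 steps under the normal-order strategy.


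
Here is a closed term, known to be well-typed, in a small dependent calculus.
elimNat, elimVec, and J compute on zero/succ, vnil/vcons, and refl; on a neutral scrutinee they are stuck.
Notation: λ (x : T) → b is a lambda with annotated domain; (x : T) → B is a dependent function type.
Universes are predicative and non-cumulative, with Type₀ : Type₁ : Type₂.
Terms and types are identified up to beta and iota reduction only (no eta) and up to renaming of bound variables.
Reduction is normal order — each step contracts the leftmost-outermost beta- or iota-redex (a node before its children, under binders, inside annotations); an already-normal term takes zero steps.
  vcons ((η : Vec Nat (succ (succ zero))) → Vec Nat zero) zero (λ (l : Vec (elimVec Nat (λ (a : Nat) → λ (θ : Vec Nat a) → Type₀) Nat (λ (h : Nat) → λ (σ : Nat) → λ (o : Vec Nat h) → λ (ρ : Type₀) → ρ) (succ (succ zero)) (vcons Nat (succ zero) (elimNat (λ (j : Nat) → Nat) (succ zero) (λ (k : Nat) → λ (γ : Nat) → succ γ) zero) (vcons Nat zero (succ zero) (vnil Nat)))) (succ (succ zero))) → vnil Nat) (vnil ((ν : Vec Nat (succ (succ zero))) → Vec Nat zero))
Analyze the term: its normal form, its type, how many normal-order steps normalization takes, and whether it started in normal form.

resulting normal form:
  vcons ((η : Vec Nat (succ (succ zero))) → Vec Nat zero) zero (λ (l : Vec Nat (succ (succ zero))) → vnil Nat) (vnil ((a : Vec Nat (succ (succ zero))) → Vec Nat zero))
type:
  Vec ((η : Vec Nat (succ (succ zero))) → Vec Nat zero) (succ zero)
reduction steps (normal order): 11
term was already normal: no
first redex: an elimVec iota-redex


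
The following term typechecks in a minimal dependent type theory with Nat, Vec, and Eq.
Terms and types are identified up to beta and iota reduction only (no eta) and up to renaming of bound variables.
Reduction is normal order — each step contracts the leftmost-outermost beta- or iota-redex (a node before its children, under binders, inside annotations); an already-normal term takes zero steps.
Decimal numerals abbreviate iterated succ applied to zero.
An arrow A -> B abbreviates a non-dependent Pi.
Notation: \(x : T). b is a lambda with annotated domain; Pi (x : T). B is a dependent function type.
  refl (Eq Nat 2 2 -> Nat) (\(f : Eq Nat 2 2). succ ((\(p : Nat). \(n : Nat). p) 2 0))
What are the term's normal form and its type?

resulting normal form:
  refl (Eq Nat 2 2 -> Nat) (\(f : Eq Nat 2 2). 3)
inferred type:
  Eq (Eq Nat 2 2 -> Nat) (\(f : Eq Nat 2 2). 3) (\(p : Eq Nat 2 2). 3)


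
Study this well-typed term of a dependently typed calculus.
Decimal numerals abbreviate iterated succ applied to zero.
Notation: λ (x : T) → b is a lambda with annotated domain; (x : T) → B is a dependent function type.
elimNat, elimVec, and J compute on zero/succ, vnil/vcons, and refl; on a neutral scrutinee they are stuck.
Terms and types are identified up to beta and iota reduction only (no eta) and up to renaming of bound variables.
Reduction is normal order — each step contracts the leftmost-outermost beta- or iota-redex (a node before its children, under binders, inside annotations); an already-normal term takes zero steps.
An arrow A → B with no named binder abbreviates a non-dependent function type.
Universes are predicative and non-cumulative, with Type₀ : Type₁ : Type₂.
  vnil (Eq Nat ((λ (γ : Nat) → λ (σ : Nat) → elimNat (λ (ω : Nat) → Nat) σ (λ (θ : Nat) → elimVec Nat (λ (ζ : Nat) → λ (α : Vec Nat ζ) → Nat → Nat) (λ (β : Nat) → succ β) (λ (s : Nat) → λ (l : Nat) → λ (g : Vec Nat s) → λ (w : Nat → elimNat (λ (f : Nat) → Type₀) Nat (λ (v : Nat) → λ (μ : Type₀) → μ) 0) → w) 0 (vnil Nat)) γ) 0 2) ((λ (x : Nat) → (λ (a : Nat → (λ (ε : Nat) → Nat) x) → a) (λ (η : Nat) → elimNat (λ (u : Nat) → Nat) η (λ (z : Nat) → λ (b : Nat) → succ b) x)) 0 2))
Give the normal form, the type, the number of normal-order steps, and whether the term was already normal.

resulting normal form:
  vnil (Eq Nat 2 2)
the term's type:
  Vec (Eq Nat 2 2) 0
reduction steps (normal order): 7
started in normal form: no
first redex: a beta-redex


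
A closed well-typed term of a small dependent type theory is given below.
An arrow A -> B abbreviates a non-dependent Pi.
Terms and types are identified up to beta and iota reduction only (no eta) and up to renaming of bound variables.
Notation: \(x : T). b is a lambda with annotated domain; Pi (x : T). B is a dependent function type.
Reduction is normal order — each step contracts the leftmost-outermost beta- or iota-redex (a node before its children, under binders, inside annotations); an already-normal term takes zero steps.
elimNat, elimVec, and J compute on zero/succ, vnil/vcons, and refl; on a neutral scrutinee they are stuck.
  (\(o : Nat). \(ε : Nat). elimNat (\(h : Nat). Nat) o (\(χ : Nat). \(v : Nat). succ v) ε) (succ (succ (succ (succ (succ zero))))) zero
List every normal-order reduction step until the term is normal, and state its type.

reduction (normal order):
  (\(o : Nat). \(ε : Nat). elimNat (\(h : Nat). Nat) o (\(χ : Nat). \(v : Nat). succ v) ε) (succ (succ (succ (succ (succ zero))))) zero
  ~> (\(o : Nat). elimNat (\(ε : Nat). Nat) (succ (succ (succ (succ (succ zero))))) (\(h : Nat). \(χ : Nat). succ χ) o) zero
  ~> elimNat (\(o : Nat). Nat) (succ (succ (succ (succ (succ zero))))) (\(ε : Nat). \(h : Nat). succ h) zero
  ~> succ (succ (succ (succ (succ zero))))
inferred type:
  Nat


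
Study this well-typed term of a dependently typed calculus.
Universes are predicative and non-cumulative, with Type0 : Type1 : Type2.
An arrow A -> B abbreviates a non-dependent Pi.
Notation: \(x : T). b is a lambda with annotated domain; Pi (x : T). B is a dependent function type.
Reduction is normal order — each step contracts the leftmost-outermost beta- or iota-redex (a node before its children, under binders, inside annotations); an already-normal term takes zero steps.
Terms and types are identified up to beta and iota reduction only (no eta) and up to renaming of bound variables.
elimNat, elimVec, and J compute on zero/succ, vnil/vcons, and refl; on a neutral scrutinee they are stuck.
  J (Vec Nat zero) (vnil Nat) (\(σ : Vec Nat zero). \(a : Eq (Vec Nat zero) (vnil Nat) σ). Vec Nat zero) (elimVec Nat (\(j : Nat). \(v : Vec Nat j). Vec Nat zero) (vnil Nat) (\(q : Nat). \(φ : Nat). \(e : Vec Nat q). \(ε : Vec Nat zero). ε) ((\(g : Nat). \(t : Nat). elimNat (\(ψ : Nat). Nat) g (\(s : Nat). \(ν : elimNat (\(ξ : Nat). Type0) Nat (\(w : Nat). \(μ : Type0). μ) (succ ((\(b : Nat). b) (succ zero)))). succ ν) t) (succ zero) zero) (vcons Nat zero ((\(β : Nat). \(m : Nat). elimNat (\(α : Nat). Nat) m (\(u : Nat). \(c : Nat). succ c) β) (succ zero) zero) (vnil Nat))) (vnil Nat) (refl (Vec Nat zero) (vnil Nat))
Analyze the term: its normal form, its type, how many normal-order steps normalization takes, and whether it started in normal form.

resulting normal form:
  vnil Nat
type:
  Vec Nat zero
reduction steps (normal order): 7
already normal: no
first redex: a J iota-redex


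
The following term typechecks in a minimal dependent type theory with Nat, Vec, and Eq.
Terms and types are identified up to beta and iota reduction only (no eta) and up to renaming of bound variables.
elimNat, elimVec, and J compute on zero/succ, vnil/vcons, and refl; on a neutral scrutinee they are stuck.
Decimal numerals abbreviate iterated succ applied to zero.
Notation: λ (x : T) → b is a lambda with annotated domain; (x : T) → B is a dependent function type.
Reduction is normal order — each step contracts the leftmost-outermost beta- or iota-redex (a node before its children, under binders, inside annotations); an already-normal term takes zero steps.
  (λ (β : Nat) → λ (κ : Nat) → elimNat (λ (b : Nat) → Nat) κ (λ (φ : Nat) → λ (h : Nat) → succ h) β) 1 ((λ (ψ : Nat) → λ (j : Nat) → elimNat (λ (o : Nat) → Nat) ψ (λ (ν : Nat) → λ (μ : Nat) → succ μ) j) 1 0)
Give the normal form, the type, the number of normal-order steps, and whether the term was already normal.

reduced normal form:
  2
the term's type:
  Nat
normal-order step count: 9
term was already normal: no
first contracted redex: a beta-redex


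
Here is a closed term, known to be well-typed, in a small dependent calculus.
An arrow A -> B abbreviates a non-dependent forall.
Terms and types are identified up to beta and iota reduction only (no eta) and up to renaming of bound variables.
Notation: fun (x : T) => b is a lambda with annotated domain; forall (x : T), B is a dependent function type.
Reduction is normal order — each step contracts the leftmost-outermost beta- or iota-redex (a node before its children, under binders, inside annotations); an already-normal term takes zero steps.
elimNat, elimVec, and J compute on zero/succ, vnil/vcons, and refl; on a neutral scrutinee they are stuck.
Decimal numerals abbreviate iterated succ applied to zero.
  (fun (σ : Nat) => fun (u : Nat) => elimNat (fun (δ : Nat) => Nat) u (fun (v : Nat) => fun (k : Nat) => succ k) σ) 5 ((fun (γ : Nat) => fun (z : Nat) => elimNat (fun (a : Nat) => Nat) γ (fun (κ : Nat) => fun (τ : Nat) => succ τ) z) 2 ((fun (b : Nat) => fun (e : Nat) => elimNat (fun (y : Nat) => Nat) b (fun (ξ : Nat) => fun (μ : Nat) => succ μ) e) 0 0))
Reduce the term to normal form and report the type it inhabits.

reduced normal form:
  7
type:
  Nat


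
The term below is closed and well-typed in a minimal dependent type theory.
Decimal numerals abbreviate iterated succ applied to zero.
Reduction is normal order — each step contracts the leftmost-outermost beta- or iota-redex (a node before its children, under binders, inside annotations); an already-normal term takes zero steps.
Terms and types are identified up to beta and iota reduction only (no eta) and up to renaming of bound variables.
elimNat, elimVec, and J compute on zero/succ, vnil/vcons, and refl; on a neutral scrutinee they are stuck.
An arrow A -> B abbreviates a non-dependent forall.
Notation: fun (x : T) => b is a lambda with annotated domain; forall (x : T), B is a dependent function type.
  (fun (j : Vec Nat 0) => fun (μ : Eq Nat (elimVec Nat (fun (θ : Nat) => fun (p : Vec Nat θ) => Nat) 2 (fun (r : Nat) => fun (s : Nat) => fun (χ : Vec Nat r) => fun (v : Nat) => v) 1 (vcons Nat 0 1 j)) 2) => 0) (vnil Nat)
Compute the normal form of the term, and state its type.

reduced normal form:
  fun (j : Eq Nat 2 2) => 0
type:
  Eq Nat 2 2 -> Nat
observation: reduction starts at a beta-redex, and 7 normal-order steps reach the normal form.


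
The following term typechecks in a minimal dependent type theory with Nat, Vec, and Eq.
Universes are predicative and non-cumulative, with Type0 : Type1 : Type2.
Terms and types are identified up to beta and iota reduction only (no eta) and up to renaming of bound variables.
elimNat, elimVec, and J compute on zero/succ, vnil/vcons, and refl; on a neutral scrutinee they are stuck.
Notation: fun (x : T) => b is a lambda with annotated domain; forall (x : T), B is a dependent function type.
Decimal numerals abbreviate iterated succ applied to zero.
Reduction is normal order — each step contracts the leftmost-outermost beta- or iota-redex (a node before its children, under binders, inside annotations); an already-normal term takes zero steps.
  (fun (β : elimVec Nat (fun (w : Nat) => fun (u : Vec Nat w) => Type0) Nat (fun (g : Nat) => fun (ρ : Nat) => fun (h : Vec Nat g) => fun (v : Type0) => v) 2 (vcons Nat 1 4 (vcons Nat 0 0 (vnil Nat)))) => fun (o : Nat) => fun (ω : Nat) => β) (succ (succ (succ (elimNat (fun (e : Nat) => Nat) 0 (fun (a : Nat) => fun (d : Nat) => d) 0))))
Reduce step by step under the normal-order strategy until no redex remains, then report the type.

normal-order reduction:
  (fun (β : elimVec Nat (fun (w : Nat) => fun (u : Vec Nat w) => Type0) Nat (fun (g : Nat) => fun (ρ : Nat) => fun (h : Vec Nat g) => fun (v : Type0) => v) 2 (vcons Nat 1 4 (vcons Nat 0 0 (vnil Nat)))) => fun (o : Nat) => fun (ω : Nat) => β) (succ (succ (succ (elimNat (fun (e : Nat) => Nat) 0 (fun (a : Nat) => fun (d : Nat) => d) 0))))
  ~> fun (β : Nat) => fun (w : Nat) => succ (succ (succ (elimNat (fun (u : Nat) => Nat) 0 (fun (g : Nat) => fun (ρ : Nat) => ρ) 0)))
  ~> fun (β : Nat) => fun (w : Nat) => 3
type:
  forall (β : Nat), forall (w : Nat), Nat


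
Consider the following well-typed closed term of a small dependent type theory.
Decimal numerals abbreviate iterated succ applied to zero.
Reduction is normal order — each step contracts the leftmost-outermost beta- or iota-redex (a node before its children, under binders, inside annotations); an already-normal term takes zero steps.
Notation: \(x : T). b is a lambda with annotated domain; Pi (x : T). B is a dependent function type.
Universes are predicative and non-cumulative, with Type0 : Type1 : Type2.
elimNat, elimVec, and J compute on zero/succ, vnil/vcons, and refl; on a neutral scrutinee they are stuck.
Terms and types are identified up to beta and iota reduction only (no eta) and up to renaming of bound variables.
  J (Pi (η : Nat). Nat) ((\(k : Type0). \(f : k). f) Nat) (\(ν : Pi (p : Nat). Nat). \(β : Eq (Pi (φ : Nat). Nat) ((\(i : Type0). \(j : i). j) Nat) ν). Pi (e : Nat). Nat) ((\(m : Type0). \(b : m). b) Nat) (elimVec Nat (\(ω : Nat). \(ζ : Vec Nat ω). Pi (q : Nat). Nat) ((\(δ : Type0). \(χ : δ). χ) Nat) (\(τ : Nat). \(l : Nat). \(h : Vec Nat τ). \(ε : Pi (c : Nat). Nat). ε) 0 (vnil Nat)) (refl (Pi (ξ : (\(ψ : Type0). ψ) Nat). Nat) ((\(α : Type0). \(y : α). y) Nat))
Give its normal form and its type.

resulting normal form:
  \(η : Nat). η
type:
  Pi (η : Nat). Nat
observation: contracting a J iota-redex first, the term normalizes in 2 steps.


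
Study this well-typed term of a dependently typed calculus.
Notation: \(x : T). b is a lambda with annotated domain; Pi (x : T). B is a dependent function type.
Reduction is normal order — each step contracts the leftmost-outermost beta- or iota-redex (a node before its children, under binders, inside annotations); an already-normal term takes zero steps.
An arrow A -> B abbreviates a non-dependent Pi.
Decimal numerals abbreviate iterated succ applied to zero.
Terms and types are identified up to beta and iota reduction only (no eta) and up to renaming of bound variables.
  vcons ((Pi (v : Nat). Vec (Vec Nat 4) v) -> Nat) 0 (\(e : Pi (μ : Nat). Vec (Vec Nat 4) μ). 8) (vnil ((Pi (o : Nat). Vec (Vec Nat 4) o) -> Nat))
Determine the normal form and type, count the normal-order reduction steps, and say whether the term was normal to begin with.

reduced normal form:
  vcons ((Pi (v : Nat). Vec (Vec Nat 4) v) -> Nat) 0 (\(e : Pi (μ : Nat). Vec (Vec Nat 4) μ). 8) (vnil ((Pi (o : Nat). Vec (Vec Nat 4) o) -> Nat))
inferred type:
  Vec ((Pi (v : Nat). Vec (Vec Nat 4) v) -> Nat) 1
steps to reach normal form (normal order): 0
started in normal form: yes


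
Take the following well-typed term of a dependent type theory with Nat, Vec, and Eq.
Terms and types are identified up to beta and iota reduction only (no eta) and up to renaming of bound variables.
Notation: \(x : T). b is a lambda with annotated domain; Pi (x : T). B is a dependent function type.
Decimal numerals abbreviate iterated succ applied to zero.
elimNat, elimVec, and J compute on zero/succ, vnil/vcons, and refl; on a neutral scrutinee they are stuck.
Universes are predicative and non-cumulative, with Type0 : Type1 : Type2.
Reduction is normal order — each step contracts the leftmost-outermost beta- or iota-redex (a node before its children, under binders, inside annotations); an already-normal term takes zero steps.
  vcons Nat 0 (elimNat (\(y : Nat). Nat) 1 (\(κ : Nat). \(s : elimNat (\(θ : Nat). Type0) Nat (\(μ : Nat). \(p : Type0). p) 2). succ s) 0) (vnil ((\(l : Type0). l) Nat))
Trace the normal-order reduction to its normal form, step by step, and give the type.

reduction (normal order):
  vcons Nat 0 (elimNat (\(y : Nat). Nat) 1 (\(κ : Nat). \(s : elimNat (\(θ : Nat). Type0) Nat (\(μ : Nat). \(p : Type0). p) 2). succ s) 0) (vnil ((\(l : Type0). l) Nat))
  ~> vcons Nat 0 1 (vnil ((\(y : Type0). y) Nat))
  ~> vcons Nat 0 1 (vnil Nat)
inferred type:
  Vec Nat 1


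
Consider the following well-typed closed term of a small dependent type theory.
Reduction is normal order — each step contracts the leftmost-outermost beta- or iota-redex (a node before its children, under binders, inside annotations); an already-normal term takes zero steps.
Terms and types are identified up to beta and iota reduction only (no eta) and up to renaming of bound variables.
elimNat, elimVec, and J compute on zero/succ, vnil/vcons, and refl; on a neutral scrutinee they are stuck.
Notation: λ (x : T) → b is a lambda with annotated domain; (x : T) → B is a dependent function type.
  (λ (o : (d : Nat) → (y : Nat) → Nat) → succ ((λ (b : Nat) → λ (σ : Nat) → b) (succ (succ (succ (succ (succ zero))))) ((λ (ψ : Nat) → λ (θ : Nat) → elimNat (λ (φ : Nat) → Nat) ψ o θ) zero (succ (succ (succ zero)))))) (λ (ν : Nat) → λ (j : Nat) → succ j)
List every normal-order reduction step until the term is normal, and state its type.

normal-order reduction:
  (λ (o : (d : Nat) → (y : Nat) → Nat) → succ ((λ (b : Nat) → λ (σ : Nat) → b) (succ (succ (succ (succ (succ zero))))) ((λ (ψ : Nat) → λ (θ : Nat) → elimNat (λ (φ : Nat) → Nat) ψ o θ) zero (succ (succ (succ zero)))))) (λ (ν : Nat) → λ (j : Nat) → succ j)
  ~> succ ((λ (o : Nat) → λ (d : Nat) → o) (succ (succ (succ (succ (succ zero))))) ((λ (y : Nat) → λ (b : Nat) → elimNat (λ (σ : Nat) → Nat) y (λ (ψ : Nat) → λ (θ : Nat) → succ θ) b) zero (succ (succ (succ zero)))))
  ~> succ ((λ (o : Nat) → succ (succ (succ (succ (succ zero))))) ((λ (d : Nat) → λ (y : Nat) → elimNat (λ (b : Nat) → Nat) d (λ (σ : Nat) → λ (ψ : Nat) → succ ψ) y) zero (succ (succ (succ zero)))))
  ~> succ (succ (succ (succ (succ (succ zero)))))
inferred type:
  Nat


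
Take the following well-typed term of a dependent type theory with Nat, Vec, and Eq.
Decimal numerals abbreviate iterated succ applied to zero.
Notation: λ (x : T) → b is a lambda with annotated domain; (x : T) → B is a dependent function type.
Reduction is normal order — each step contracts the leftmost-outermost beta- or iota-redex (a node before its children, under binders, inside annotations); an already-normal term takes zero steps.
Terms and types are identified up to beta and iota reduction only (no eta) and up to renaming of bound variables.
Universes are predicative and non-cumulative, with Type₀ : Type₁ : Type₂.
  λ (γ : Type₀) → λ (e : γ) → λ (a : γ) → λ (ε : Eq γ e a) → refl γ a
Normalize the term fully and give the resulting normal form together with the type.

normal form:
  λ (γ : Type₀) → λ (e : γ) → λ (a : γ) → λ (ε : Eq γ e a) → refl γ a
inferred type:
  (γ : Type₀) → (e : γ) → (a : γ) → (ε : Eq γ e a) → Eq γ a a
observation: the term is already in normal form.


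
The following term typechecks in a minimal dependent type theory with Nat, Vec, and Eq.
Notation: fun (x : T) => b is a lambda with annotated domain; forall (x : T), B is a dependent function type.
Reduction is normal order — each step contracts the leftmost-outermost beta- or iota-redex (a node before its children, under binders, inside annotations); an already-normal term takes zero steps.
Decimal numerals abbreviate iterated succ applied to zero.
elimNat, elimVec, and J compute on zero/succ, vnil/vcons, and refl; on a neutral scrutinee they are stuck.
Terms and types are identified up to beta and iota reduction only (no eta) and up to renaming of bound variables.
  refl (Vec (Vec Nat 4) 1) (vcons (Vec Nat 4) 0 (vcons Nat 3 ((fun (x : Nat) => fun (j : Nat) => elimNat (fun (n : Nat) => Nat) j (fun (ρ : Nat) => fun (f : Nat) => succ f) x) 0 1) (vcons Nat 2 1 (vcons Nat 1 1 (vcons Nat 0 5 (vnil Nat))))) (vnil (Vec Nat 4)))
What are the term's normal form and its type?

resulting normal form:
  refl (Vec (Vec Nat 4) 1) (vcons (Vec Nat 4) 0 (vcons Nat 3 1 (vcons Nat 2 1 (vcons Nat 1 1 (vcons Nat 0 5 (vnil Nat))))) (vnil (Vec Nat 4)))
the term's type:
  Eq (Vec (Vec Nat 4) 1) (vcons (Vec Nat 4) 0 (vcons Nat 3 1 (vcons Nat 2 1 (vcons Nat 1 1 (vcons Nat 0 5 (vnil Nat))))) (vnil (Vec Nat 4))) (vcons (Vec Nat 4) 0 (vcons Nat 3 1 (vcons Nat 2 1 (vcons Nat 1 1 (vcons Nat 0 5 (vnil Nat))))) (vnil (Vec Nat 4)))
observation: reduction starts at a beta-redex, and 3 normal-order steps reach the normal form.


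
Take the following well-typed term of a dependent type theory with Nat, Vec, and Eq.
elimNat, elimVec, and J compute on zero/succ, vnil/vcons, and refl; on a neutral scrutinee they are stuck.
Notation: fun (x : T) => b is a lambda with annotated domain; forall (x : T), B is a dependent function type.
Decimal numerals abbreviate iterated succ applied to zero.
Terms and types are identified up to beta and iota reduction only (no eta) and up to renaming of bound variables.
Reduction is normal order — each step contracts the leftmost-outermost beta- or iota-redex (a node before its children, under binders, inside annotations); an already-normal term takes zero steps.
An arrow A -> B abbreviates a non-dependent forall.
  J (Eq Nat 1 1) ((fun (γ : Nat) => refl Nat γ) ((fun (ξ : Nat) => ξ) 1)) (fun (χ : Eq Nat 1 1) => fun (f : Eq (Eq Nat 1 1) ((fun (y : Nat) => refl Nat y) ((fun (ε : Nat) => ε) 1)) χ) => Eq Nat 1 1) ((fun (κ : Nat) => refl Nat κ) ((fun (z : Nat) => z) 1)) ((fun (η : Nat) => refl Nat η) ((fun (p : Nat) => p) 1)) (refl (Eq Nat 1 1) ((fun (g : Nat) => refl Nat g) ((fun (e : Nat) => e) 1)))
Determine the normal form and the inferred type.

normal form:
  refl Nat 1
inferred type:
  Eq Nat 1 1


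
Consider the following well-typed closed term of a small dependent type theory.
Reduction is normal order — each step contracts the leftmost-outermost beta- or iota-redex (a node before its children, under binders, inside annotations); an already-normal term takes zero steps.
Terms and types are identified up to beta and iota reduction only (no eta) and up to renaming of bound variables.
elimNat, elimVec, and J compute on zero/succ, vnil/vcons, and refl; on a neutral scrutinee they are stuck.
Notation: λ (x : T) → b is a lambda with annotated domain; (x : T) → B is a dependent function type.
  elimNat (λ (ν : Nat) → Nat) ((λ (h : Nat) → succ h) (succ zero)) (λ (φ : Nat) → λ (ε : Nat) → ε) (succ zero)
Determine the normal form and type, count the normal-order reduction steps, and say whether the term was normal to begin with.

reduced normal form:
  succ (succ zero)
the term's type:
  Nat
reduction steps (normal order): 5
started in normal form: no
first redex: an elimNat iota-redex


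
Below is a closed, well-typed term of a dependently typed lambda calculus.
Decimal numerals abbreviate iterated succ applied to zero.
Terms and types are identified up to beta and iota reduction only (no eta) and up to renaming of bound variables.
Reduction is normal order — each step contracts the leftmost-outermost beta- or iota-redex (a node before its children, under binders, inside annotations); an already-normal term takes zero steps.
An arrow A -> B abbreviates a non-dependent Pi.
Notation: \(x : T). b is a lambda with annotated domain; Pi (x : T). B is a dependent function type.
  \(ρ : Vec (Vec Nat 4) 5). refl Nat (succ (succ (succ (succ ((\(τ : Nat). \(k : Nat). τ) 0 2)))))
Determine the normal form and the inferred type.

reduced normal form:
  \(ρ : Vec (Vec Nat 4) 5). refl Nat 4
inferred type:
  Vec (Vec Nat 4) 5 -> Eq Nat 4 4
observation: normalization takes exactly 2 steps under the normal-order strategy.


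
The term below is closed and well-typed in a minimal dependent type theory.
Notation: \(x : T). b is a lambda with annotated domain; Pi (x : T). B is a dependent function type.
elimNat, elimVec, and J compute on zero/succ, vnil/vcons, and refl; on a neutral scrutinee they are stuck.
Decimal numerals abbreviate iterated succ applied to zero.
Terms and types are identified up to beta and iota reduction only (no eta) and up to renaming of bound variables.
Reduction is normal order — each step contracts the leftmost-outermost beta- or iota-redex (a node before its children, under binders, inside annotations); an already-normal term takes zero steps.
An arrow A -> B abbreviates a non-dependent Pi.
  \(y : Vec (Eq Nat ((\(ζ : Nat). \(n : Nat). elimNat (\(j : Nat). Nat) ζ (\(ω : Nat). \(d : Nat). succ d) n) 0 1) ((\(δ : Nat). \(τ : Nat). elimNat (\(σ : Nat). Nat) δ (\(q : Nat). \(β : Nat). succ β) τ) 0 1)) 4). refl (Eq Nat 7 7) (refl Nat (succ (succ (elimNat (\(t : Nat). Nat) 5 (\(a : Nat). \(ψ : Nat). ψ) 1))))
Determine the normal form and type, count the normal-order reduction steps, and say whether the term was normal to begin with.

normal form:
  \(y : Vec (Eq Nat 1 1) 4). refl (Eq Nat 7 7) (refl Nat 7)
type:
  Vec (Eq Nat 1 1) 4 -> Eq (Eq Nat 7 7) (refl Nat 7) (refl Nat 7)
reduction steps (normal order): 16
already normal: no
first contracted redex: a beta-redex


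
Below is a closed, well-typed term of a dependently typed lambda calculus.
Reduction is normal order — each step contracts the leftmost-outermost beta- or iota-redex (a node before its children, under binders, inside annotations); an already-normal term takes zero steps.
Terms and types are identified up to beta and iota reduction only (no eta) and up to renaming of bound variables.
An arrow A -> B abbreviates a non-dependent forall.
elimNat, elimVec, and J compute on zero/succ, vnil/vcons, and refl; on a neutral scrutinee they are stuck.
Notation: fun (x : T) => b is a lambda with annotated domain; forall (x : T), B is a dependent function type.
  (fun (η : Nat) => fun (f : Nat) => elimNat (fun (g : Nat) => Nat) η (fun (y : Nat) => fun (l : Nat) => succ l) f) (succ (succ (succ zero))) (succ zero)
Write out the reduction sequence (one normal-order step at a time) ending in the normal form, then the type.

normal-order reduction:
  (fun (η : Nat) => fun (f : Nat) => elimNat (fun (g : Nat) => Nat) η (fun (y : Nat) => fun (l : Nat) => succ l) f) (succ (succ (succ zero))) (succ zero)
  ~> (fun (η : Nat) => elimNat (fun (f : Nat) => Nat) (succ (succ (succ zero))) (fun (g : Nat) => fun (y : Nat) => succ y) η) (succ zero)
  ~> elimNat (fun (η : Nat) => Nat) (succ (succ (succ zero))) (fun (f : Nat) => fun (g : Nat) => succ g) (succ zero)
  ~> (fun (η : Nat) => fun (f : Nat) => succ f) zero (elimNat (fun (g : Nat) => Nat) (succ (succ (succ zero))) (fun (y : Nat) => fun (l : Nat) => succ l) zero)
  ~> (fun (η : Nat) => succ η) (elimNat (fun (f : Nat) => Nat) (succ (succ (succ zero))) (fun (g : Nat) => fun (y : Nat) => succ y) zero)
  ~> succ (elimNat (fun (η : Nat) => Nat) (succ (succ (succ zero))) (fun (f : Nat) => fun (g : Nat) => succ g) zero)
  ~> succ (succ (succ (succ zero)))
type:
  Nat


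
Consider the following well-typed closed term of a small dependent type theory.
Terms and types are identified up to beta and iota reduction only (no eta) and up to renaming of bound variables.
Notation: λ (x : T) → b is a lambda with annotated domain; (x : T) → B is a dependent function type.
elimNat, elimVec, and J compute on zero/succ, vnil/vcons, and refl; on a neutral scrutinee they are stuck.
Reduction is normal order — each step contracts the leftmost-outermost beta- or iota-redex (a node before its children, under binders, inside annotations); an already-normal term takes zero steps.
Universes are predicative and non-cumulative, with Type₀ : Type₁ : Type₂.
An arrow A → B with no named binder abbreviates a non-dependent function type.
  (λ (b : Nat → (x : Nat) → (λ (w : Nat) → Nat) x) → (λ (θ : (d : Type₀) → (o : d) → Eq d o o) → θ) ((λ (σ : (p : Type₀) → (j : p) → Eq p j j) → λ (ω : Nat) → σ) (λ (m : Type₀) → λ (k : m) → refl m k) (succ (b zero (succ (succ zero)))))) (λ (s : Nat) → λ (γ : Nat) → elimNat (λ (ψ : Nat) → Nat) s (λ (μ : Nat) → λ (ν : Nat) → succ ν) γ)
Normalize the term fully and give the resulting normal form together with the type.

resulting normal form:
  λ (b : Type₀) → λ (x : b) → refl b x
type:
  (b : Type₀) → (x : b) → Eq b x x
observation: reduction starts at a beta-redex, and 4 normal-order steps reach the normal form.


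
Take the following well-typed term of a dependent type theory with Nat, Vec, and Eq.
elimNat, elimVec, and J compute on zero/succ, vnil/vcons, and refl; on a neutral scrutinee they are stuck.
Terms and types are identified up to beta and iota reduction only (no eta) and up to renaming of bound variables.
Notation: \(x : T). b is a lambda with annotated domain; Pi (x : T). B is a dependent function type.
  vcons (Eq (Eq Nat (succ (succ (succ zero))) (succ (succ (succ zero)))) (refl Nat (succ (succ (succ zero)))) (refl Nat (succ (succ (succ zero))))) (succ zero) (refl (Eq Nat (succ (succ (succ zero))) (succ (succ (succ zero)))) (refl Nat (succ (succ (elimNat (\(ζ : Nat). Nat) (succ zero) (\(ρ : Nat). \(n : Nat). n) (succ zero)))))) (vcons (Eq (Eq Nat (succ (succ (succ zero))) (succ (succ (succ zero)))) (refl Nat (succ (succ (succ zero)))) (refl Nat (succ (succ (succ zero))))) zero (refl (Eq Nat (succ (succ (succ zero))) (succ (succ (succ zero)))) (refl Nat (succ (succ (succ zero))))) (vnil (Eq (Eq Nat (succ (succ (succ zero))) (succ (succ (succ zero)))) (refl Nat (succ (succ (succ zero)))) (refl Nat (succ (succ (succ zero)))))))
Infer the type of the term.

type:
  Vec (Eq (Eq Nat (succ (succ (succ zero))) (succ (succ (succ zero)))) (refl Nat (succ (succ (succ zero)))) (refl Nat (succ (succ (succ zero))))) (succ (succ zero))


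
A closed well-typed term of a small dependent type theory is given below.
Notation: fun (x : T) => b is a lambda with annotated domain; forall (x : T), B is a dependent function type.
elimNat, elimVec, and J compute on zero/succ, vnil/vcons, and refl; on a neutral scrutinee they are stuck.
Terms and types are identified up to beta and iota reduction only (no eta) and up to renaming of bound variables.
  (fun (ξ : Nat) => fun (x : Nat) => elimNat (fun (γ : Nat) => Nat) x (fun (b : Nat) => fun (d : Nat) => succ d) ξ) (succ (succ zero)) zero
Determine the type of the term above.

the term's type:
  Nat


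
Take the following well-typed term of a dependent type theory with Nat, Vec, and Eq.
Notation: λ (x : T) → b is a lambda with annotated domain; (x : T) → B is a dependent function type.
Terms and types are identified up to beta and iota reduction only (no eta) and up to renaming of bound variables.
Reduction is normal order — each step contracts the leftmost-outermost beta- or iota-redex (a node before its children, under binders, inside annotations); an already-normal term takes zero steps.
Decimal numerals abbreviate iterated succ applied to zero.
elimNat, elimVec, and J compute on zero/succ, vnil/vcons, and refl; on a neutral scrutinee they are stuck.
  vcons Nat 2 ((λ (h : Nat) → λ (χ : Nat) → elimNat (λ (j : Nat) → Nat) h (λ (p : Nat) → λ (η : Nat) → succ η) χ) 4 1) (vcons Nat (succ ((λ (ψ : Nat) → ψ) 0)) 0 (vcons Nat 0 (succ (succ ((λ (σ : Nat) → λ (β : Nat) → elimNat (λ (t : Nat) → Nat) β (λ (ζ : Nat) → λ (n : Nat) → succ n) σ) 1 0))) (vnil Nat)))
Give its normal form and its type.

reduced normal form:
  vcons Nat 2 5 (vcons Nat 1 0 (vcons Nat 0 3 (vnil Nat)))
the term's type:
  Vec Nat 3
observation: the term reaches its normal form after 13 normal-order steps.


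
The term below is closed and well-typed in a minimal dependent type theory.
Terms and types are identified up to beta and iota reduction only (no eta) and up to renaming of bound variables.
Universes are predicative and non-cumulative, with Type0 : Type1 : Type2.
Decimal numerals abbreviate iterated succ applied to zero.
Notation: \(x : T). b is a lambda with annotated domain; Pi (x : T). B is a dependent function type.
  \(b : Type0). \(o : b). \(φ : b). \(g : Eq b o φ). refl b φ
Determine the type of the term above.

type:
  Pi (b : Type0). Pi (o : b). Pi (φ : b). Pi (g : Eq b o φ). Eq b φ φ


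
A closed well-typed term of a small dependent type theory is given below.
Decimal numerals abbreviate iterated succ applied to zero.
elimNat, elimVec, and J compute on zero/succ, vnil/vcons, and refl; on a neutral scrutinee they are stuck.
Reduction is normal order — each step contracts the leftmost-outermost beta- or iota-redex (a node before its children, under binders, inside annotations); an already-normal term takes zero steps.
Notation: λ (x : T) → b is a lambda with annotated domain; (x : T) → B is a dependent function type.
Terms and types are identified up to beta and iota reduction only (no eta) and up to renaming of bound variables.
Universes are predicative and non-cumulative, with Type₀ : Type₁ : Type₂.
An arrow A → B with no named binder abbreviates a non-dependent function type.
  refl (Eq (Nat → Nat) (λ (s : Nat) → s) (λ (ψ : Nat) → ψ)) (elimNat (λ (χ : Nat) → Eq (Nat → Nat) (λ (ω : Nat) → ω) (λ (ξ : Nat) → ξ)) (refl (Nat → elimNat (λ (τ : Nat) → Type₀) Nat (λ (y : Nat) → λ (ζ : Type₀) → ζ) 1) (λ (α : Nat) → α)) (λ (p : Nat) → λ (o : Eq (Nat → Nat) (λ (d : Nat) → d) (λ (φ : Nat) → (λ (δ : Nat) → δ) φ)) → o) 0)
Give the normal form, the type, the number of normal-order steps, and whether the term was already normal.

normal form:
  refl (Eq (Nat → Nat) (λ (s : Nat) → s) (λ (ψ : Nat) → ψ)) (refl (Nat → Nat) (λ (χ : Nat) → χ))
type:
  Eq (Eq (Nat → Nat) (λ (s : Nat) → s) (λ (ψ : Nat) → ψ)) (refl (Nat → Nat) (λ (χ : Nat) → χ)) (refl (Nat → Nat) (λ (ω : Nat) → ω))
normal-order step count: 5
term was already normal: no
first redex: an elimNat iota-redex


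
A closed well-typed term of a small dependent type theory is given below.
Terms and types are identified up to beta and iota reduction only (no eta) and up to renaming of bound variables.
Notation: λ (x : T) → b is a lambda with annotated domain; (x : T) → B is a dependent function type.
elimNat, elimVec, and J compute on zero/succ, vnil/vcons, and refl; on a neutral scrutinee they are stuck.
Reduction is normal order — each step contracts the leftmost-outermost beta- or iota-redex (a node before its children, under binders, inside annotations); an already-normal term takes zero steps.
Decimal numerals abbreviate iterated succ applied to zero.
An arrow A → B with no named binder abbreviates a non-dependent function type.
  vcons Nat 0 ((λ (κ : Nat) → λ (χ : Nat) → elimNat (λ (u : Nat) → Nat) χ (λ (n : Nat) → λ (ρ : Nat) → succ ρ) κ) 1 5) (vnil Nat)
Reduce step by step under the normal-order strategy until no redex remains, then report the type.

reduction (normal order):
  vcons Nat 0 ((λ (κ : Nat) → λ (χ : Nat) → elimNat (λ (u : Nat) → Nat) χ (λ (n : Nat) → λ (ρ : Nat) → succ ρ) κ) 1 5) (vnil Nat)
  ~> vcons Nat 0 ((λ (κ : Nat) → elimNat (λ (χ : Nat) → Nat) κ (λ (u : Nat) → λ (n : Nat) → succ n) 1) 5) (vnil Nat)
  ~> vcons Nat 0 (elimNat (λ (κ : Nat) → Nat) 5 (λ (χ : Nat) → λ (u : Nat) → succ u) 1) (vnil Nat)
  ~> vcons Nat 0 ((λ (κ : Nat) → λ (χ : Nat) → succ χ) 0 (elimNat (λ (u : Nat) → Nat) 5 (λ (n : Nat) → λ (ρ : Nat) → succ ρ) 0)) (vnil Nat)
  ~> vcons Nat 0 ((λ (κ : Nat) → succ κ) (elimNat (λ (χ : Nat) → Nat) 5 (λ (u : Nat) → λ (n : Nat) → succ n) 0)) (vnil Nat)
  ~> vcons Nat 0 (succ (elimNat (λ (κ : Nat) → Nat) 5 (λ (χ : Nat) → λ (u : Nat) → succ u) 0)) (vnil Nat)
  ~> vcons Nat 0 6 (vnil Nat)
the term's type:
  Vec Nat 1
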